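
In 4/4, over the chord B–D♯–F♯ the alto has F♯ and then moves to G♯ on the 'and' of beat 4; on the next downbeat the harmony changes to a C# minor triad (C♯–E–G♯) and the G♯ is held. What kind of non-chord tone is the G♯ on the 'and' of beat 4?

Anticipation.

The harmony at that moment is B major triad (B, D♯, F♯); G♯ is not a chord tone.
It is approached by step up from F♯ and then sustained as the same pitch into the next harmony.
Arriving early and becoming a chord tone when the harmony changes — an anticipation.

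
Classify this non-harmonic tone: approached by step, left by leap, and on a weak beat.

Escape tone.

Approach: by step. Departure: by leap. Metric position: weak.
Step in, leap out, from a weak position — an escape tone (échappée). (It is the mirror image of the appoggiatura, which leaps in and steps out on a strong beat.)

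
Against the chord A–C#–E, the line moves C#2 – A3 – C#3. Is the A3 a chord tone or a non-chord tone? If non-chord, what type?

A major triad contains A, C#, E; A is the root, so it is a chord tone.

Chord tone (the root of A major triad).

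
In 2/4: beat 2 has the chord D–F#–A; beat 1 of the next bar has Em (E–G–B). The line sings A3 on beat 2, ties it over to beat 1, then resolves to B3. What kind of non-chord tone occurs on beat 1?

The harmony at that moment is E minor triad (E, G, B); A3 is not a chord tone.
It is held over (the same pitch as the preceding A3) and left by step up to B3.
Held over from the previous chord and resolving up by step — a retardation.

Retardation.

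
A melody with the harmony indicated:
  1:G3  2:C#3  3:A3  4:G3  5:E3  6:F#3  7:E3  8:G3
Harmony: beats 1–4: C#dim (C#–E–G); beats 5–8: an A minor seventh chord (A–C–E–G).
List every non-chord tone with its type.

The harmony at that moment is C# diminished triad (C#, E, G); A3 is not a chord tone.
It is approached by leap up from C#3 and left by step down to G3.
Leap in, step out — an appoggiatura.
The harmony at that moment is A minor seventh chord (A, C, E, G); F#3 is not a chord tone.
It is approached by step up from E3 and left by step down to E3.
Step away and step back to the same note — a neighbor tone (upper neighbor).

A3 (beat 3) — appoggiatura; F#3 (beat 6) — neighbor tone.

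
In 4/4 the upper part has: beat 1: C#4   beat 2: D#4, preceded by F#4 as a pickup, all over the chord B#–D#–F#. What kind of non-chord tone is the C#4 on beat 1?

The harmony at that moment is B# diminished triad (B#, D#, F#); C#4 is not a chord tone.
It is approached by leap down from F#4 and left by step up to D#4.
Leap in, step out, metrically accented — an appoggiatura.

Appoggiatura.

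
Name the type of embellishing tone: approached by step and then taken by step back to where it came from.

Neighbor tone.

Approach: by step. Departure: by step in the opposite direction, back to the starting pitch.
Stepwise on both sides but reversing to return to the same chord tone — a neighbor tone. (Had it continued onward in the same direction it would be a passing tone instead.)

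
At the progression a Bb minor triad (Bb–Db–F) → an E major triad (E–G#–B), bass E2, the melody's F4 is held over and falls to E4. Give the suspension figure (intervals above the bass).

At the second chord the bass is E2. The suspended F4 lies a ninth above the bass; after resolving down by step to E4, the interval above the bass becomes an octave.
Suspension figures are named by those two intervals: 9–8.

9–8 suspension.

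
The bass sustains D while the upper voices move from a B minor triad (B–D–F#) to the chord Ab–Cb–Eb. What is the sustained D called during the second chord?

Pedal tone (pedal point).

The harmony at that moment is Ab minor triad (Ab, Cb, Eb); D is not a chord tone.
It is held over (the same pitch as the preceding D) and then sustained as the same pitch into the next harmony.
Sustained through a change of harmony — a pedal tone.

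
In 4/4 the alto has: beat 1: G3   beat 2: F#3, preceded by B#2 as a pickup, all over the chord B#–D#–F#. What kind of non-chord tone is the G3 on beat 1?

Appoggiatura.

The harmony at that moment is B# diminished triad (B#, D#, F#); G3 is not a chord tone.
It is approached by leap up from B#2 and left by step down to F#3.
Leap in, step out, metrically accented — an appoggiatura.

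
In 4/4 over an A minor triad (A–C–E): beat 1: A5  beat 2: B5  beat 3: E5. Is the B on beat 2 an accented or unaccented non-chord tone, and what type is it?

Unaccented escape tone.

The harmony at that moment is A minor triad (A, C, E); B5 is not a chord tone.
It is approached by step up from A5 and left by leap down to E5.
Step in, leap out — an escape tone.
It falls on a weak beat, so it is unaccented.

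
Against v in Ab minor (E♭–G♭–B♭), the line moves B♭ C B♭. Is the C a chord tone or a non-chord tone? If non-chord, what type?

Non-chord tone — a neighbor tone.

The harmony at that moment is E♭ minor triad (E♭, G♭, B♭); C is not a chord tone.
It is approached by step up from B♭ and left by step down to B♭.
Step away and step back to the same note — a neighbor tone (upper neighbor).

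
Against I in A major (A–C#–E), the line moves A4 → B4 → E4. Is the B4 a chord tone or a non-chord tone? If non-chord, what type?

Non-chord tone — an escape tone.

The harmony at that moment is A major triad (A, C#, E); B4 is not a chord tone.
It is approached by step up from A4 and left by leap down to E4.
Step in, leap out — an escape tone.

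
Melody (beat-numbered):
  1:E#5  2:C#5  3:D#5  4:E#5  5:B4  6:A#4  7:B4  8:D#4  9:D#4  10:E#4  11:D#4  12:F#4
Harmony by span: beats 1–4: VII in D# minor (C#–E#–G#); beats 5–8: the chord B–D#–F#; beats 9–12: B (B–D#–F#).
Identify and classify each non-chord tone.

The harmony at that moment is C# major triad (C#, E#, G#); D#5 is not a chord tone.
It is approached by step up from C#5 and left by step up to E#5.
Step in, step out in the same direction — a passing tone.
The harmony at that moment is B major triad (B, D#, F#); A#4 is not a chord tone.
It is approached by step down from B4 and left by step up to B4.
Step away and step back to the same note — a neighbor tone (lower neighbor).
The harmony at that moment is B major triad (B, D#, F#); E#4 is not a chord tone.
It is approached by step up from D#4 and left by step down to D#4.
Step away and step back to the same note — a neighbor tone (upper neighbor).

D#5 (beat 3) — passing tone; A#4 (beat 6) — neighbor tone; E#4 (beat 10) — neighbor tone.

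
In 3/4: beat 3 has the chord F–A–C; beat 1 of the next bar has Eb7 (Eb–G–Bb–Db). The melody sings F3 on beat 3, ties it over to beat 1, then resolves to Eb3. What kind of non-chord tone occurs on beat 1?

The harmony at that moment is Eb dominant seventh chord (Eb, G, Bb, Db); F3 is not a chord tone.
It is held over (the same pitch as the preceding F3) and left by step down to Eb3.
Held over from the previous chord and resolving down by step — a suspension.

Suspension.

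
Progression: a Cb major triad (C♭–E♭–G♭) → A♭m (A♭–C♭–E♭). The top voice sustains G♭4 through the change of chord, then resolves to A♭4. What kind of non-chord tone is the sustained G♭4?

G♭4 is a retardation.

The harmony at that moment is A♭ minor triad (A♭, C♭, E♭); G♭4 is not a chord tone.
It is held over (the same pitch as the preceding G♭4) and left by step up to A♭4.
Held over from the previous chord and resolving up by step — a retardation.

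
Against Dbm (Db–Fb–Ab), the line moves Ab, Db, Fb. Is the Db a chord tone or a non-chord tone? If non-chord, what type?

Db minor triad contains Db, Fb, Ab; Db is the root, so it is a chord tone.

Chord tone (the root of Db minor triad).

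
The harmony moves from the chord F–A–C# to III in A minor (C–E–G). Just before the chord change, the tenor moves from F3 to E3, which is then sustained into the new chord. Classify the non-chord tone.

The harmony at that moment is F augmented triad (F, A, C#); E3 is not a chord tone.
It is approached by step down from F3 and then sustained as the same pitch into the next harmony.
Arriving early and becoming a chord tone when the harmony changes — an anticipation.

E3 is an anticipation.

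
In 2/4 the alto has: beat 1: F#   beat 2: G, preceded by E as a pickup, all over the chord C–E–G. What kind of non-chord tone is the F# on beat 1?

Passing tone.

The harmony at that moment is C major triad (C, E, G); F# is not a chord tone.
It is approached by step up from E and left by step up to G.
Step in, step out in the same direction — a passing tone.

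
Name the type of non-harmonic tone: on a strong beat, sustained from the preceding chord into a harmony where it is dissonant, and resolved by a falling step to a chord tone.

Suspension.

Approach: by preparation — the pitch is first a chord tone, then held (tied or repeated) while the harmony changes under it. Departure: down by step. Metric position: strong.
A prepared dissonance that resolves downward by step — a suspension. (The same figure resolving upward would be a retardation.)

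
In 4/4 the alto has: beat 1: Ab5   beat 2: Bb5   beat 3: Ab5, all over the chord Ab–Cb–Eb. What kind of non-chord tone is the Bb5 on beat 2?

The harmony at that moment is Ab minor triad (Ab, Cb, Eb); Bb5 is not a chord tone.
It is approached by step up from Ab5 and left by step down to Ab5.
Step away and step back to the same note — a neighbor tone (upper neighbor).

Upper neighbor tone.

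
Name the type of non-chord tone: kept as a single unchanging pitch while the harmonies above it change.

Pedal tone.

Approach: none. Departure: none — a single pitch is sustained while the chords change around it, passing through harmonies that do not contain it.
No melodic motion at all; the dissonance is created entirely by the moving harmonies against the stationary note — a pedal tone (pedal point).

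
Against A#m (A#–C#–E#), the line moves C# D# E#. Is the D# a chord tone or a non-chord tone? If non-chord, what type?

Non-chord tone — a passing tone.

The harmony at that moment is A# minor triad (A#, C#, E#); D# is not a chord tone.
It is approached by step up from C# and left by step up to E#.
Step in, step out in the same direction — a passing tone.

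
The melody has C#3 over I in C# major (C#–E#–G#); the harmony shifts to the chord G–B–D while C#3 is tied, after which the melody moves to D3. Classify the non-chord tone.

C#3 is a retardation.

The harmony at that moment is G major triad (G, B, D); C#3 is not a chord tone.
It is held over (the same pitch as the preceding C#3) and left by step up to D3.
Held over from the previous chord and resolving up by step — a retardation.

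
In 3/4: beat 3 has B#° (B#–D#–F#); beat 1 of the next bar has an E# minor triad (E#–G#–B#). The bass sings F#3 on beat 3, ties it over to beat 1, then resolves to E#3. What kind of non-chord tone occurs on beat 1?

Suspension.

The harmony at that moment is E# minor triad (E#, G#, B#); F#3 is not a chord tone.
It is held over (the same pitch as the preceding F#3) and left by step down to E#3.
Held over from the previous chord and resolving down by step — a suspension.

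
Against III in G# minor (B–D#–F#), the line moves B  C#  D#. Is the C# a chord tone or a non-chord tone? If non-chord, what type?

Non-chord tone — a passing tone.

The harmony at that moment is B major triad (B, D#, F#); C# is not a chord tone.
It is approached by step up from B and left by step up to D#.
Step in, step out in the same direction — a passing tone.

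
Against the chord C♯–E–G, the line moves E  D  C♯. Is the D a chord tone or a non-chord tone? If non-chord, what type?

Non-chord tone — a passing tone.

The harmony at that moment is C♯ diminished triad (C♯, E, G); D is not a chord tone.
It is approached by step down from E and left by step down to C♯.
Step in, step out in the same direction — a passing tone.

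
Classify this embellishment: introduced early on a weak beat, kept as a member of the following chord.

Anticipation.

Approach: ahead of the chord change (typically by step), so it is dissonant against the current harmony. Departure: none — the same pitch is restated or held and is a chord tone of the new harmony.
Dissonant first, consonant once the harmony catches up: the note simply arrives early — an anticipation. (The reverse timing, consonant first and dissonant after the change, would be a suspension or retardation.)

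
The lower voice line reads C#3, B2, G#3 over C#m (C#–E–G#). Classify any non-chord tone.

B2 is an escape tone.

The harmony at that moment is C# minor triad (C#, E, G#); B2 is not a chord tone.
It is approached by step down from C#3 and left by leap up to G#3.
Step in, leap out — an escape tone.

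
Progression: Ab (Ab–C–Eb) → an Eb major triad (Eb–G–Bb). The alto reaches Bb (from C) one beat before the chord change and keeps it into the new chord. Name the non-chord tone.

Bb is an anticipation.

The harmony at that moment is Ab major triad (Ab, C, Eb); Bb is not a chord tone.
It is approached by step down from C and then sustained as the same pitch into the next harmony.
Arriving early and becoming a chord tone when the harmony changes — an anticipation.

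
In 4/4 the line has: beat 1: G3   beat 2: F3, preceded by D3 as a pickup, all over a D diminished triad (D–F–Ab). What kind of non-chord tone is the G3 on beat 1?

Appoggiatura.

The harmony at that moment is D diminished triad (D, F, Ab); G3 is not a chord tone.
It is approached by leap up from D3 and left by step down to F3.
Leap in, step out, metrically accented — an appoggiatura.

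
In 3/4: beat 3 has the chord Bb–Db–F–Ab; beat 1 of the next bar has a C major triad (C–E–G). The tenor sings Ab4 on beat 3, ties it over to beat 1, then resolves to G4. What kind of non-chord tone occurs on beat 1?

The harmony at that moment is C major triad (C, E, G); Ab4 is not a chord tone.
It is held over (the same pitch as the preceding Ab4) and left by step down to G4.
Held over from the previous chord and resolving down by step — a suspension.

Suspension.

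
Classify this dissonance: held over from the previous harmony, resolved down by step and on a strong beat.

Suspension.

Approach: by preparation — the pitch is first a chord tone, then held (tied or repeated) while the harmony changes under it. Departure: down by step. Metric position: strong.
A prepared dissonance that resolves downward by step — a suspension. (The same figure resolving upward would be a retardation.)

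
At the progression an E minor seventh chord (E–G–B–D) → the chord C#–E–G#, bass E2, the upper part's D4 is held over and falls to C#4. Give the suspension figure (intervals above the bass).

7–6 suspension.

At the second chord the bass is E2. The suspended D4 lies a seventh above the bass; after resolving down by step to C#4, the interval above the bass becomes a sixth.
Suspension figures are named by those two intervals: 7–6.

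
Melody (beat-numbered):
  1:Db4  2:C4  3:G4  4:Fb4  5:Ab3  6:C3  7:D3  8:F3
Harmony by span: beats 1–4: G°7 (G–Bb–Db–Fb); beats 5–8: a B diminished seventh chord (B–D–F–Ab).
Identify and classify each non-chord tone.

C4 (beat 2) — escape tone; C3 (beat 6) — appoggiatura.

The harmony at that moment is G diminished seventh chord (G, Bb, Db, Fb); C4 is not a chord tone.
It is approached by step down from Db4 and left by leap up to G4.
Step in, leap out — an escape tone.
The harmony at that moment is B diminished seventh chord (B, D, F, Ab); C3 is not a chord tone.
It is approached by leap down from Ab3 and left by step up to D3.
Leap in, step out — an appoggiatura.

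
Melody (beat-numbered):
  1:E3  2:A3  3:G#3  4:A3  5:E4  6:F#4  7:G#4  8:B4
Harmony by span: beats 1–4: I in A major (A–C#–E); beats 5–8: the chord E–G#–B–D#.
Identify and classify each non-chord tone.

The harmony at that moment is A major triad (A, C#, E); G#3 is not a chord tone.
It is approached by step down from A3 and left by step up to A3.
Step away and step back to the same note — a neighbor tone (lower neighbor).
The harmony at that moment is E major seventh chord (E, G#, B, D#); F#4 is not a chord tone.
It is approached by step up from E4 and left by step up to G#4.
Step in, step out in the same direction — a passing tone.

G#3 (beat 3) — neighbor tone; F#4 (beat 6) — passing tone.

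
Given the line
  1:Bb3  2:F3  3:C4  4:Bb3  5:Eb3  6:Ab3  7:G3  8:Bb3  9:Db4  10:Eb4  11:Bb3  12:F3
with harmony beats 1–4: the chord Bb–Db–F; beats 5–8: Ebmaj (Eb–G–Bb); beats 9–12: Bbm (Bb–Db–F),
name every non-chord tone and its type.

C4 (beat 3) — appoggiatura; Ab3 (beat 6) — appoggiatura; Eb4 (beat 10) — escape tone.

The harmony at that moment is Bb minor triad (Bb, Db, F); C4 is not a chord tone.
It is approached by leap up from F3 and left by step down to Bb3.
Leap in, step out — an appoggiatura.
The harmony at that moment is Eb major triad (Eb, G, Bb); Ab3 is not a chord tone.
It is approached by leap up from Eb3 and left by step down to G3.
Leap in, step out — an appoggiatura.
The harmony at that moment is Bb minor triad (Bb, Db, F); Eb4 is not a chord tone.
It is approached by step up from Db4 and left by leap down to Bb3.
Step in, leap out — an escape tone.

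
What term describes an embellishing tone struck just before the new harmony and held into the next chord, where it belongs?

Anticipation.

Approach: ahead of the chord change (typically by step), so it is dissonant against the current harmony. Departure: none — the same pitch is restated or held and is a chord tone of the new harmony.
Dissonant first, consonant once the harmony catches up: the note simply arrives early — an anticipation. (The reverse timing, consonant first and dissonant after the change, would be a suspension or retardation.)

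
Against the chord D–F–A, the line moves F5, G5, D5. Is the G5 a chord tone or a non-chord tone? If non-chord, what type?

The harmony at that moment is D minor triad (D, F, A); G5 is not a chord tone.
It is approached by step up from F5 and left by leap down to D5.
Step in, leap out — an escape tone.

Non-chord tone — an escape tone.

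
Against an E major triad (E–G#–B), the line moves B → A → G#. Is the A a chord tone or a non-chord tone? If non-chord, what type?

Non-chord tone — a passing tone.

The harmony at that moment is E major triad (E, G#, B); A is not a chord tone.
It is approached by step down from B and left by step down to G#.
Step in, step out in the same direction — a passing tone.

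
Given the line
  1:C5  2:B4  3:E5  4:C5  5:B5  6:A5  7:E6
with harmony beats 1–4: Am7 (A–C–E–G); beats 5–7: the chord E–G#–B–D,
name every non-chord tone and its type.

The harmony at that moment is A minor seventh chord (A, C, E, G); B4 is not a chord tone.
It is approached by step down from C5 and left by leap up to E5.
Step in, leap out — an escape tone.
The harmony at that moment is E dominant seventh chord (E, G#, B, D); A5 is not a chord tone.
It is approached by step down from B5 and left by leap up to E6.
Step in, leap out — an escape tone.

B4 (beat 2) — escape tone; A5 (beat 6) — escape tone.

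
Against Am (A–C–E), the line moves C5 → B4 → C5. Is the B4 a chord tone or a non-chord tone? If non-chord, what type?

Non-chord tone — a neighbor tone.

The harmony at that moment is A minor triad (A, C, E); B4 is not a chord tone.
It is approached by step down from C5 and left by step up to C5.
Step away and step back to the same note — a neighbor tone (lower neighbor).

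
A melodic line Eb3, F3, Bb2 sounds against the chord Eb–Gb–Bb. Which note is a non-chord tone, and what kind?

F3 is an escape tone.

The harmony at that moment is Eb minor triad (Eb, Gb, Bb); F3 is not a chord tone.
It is approached by step up from Eb3 and left by leap down to Bb2.
Step in, leap out — an escape tone.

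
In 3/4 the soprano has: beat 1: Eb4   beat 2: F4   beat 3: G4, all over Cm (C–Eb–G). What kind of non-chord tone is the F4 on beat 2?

The harmony at that moment is C minor triad (C, Eb, G); F4 is not a chord tone.
It is approached by step up from Eb4 and left by step up to G4.
Step in, step out in the same direction — a passing tone.

Passing tone.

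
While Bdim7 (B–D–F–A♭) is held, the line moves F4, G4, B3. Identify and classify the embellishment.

G4 is an escape tone.

The harmony at that moment is B diminished seventh chord (B, D, F, A♭); G4 is not a chord tone.
It is approached by step up from F4 and left by leap down to B3.
Step in, leap out — an escape tone.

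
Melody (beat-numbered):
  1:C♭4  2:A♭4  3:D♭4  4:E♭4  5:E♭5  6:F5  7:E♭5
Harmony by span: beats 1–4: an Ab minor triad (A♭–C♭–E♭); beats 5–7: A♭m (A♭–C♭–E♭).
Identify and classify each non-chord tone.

D♭4 (beat 3) — appoggiatura; F5 (beat 6) — neighbor tone.

The harmony at that moment is A♭ minor triad (A♭, C♭, E♭); D♭4 is not a chord tone.
It is approached by leap down from A♭4 and left by step up to E♭4.
Leap in, step out — an appoggiatura.
The harmony at that moment is A♭ minor triad (A♭, C♭, E♭); F5 is not a chord tone.
It is approached by step up from E♭5 and left by step down to E♭5.
Step away and step back to the same note — a neighbor tone (upper neighbor).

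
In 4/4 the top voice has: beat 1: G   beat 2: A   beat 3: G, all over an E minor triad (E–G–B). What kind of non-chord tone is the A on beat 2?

The harmony at that moment is E minor triad (E, G, B); A is not a chord tone.
It is approached by step up from G and left by step down to G.
Step away and step back to the same note — a neighbor tone (upper neighbor).

Upper neighbor tone.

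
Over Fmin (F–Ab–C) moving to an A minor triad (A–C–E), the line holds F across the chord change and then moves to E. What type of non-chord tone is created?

F is a suspension.

The harmony at that moment is A minor triad (A, C, E); F is not a chord tone.
It is held over (the same pitch as the preceding F) and left by step down to E.
Held over from the previous chord and resolving down by step — a suspension.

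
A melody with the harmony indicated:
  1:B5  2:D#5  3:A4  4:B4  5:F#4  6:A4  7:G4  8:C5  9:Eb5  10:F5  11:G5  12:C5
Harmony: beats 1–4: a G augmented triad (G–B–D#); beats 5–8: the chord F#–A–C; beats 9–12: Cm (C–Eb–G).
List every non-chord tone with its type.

A4 (beat 3) — appoggiatura; G4 (beat 7) — escape tone; F5 (beat 10) — passing tone.

The harmony at that moment is G augmented triad (G, B, D#); A4 is not a chord tone.
It is approached by leap down from D#5 and left by step up to B4.
Leap in, step out — an appoggiatura.
The harmony at that moment is F# diminished triad (F#, A, C); G4 is not a chord tone.
It is approached by step down from A4 and left by leap up to C5.
Step in, leap out — an escape tone.
The harmony at that moment is C minor triad (C, Eb, G); F5 is not a chord tone.
It is approached by step up from Eb5 and left by step up to G5.
Step in, step out in the same direction — a passing tone.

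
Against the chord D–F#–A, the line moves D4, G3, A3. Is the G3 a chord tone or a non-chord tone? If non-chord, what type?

The harmony at that moment is D major triad (D, F#, A); G3 is not a chord tone.
It is approached by leap down from D4 and left by step up to A3.
Leap in, step out — an appoggiatura.

Non-chord tone — an appoggiatura.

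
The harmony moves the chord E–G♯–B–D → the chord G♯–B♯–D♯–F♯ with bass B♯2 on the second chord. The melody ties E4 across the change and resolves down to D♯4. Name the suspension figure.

At the second chord the bass is B♯2. The suspended E4 lies a fourth above the bass; after resolving down by step to D♯4, the interval above the bass becomes a third.
Suspension figures are named by those two intervals: 4–3.

4–3 suspension.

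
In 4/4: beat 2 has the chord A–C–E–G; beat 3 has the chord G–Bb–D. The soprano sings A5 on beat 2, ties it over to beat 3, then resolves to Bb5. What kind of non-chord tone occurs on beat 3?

The harmony at that moment is G minor triad (G, Bb, D); A5 is not a chord tone.
It is held over (the same pitch as the preceding A5) and left by step up to Bb5.
Held over from the previous chord and resolving up by step — a retardation.

Retardation.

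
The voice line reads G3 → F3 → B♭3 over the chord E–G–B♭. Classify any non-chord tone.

F3 is an escape tone.

The harmony at that moment is E diminished triad (E, G, B♭); F3 is not a chord tone.
It is approached by step down from G3 and left by leap up to B♭3.
Step in, leap out — an escape tone.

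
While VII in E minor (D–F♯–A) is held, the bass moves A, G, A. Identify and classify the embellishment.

G is a neighbor tone.

The harmony at that moment is D major triad (D, F♯, A); G is not a chord tone.
It is approached by step down from A and left by step up to A.
Step away and step back to the same note — a neighbor tone (lower neighbor).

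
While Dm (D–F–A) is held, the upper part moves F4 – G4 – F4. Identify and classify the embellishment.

The harmony at that moment is D minor triad (D, F, A); G4 is not a chord tone.
It is approached by step up from F4 and left by step down to F4.
Step away and step back to the same note — a neighbor tone (upper neighbor).

G4 is a neighbor tone.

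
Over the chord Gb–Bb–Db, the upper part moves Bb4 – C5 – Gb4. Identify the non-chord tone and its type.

C5 is an escape tone.

The harmony at that moment is Gb major triad (Gb, Bb, Db); C5 is not a chord tone.
It is approached by step up from Bb4 and left by leap down to Gb4.
Step in, leap out — an escape tone.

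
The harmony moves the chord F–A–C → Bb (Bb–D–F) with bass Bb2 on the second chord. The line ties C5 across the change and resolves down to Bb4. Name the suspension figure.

At the second chord the bass is Bb2. The suspended C5 lies a ninth above the bass; after resolving down by step to Bb4, the interval above the bass becomes an octave.
Suspension figures are named by those two intervals: 9–8.

9–8 suspension.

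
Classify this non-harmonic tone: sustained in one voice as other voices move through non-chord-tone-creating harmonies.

Pedal tone.

Approach: none. Departure: none — a single pitch is sustained while the chords change around it, passing through harmonies that do not contain it.
No melodic motion at all; the dissonance is created entirely by the moving harmonies against the stationary note — a pedal tone (pedal point).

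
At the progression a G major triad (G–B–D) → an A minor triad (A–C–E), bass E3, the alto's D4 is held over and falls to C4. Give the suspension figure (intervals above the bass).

At the second chord the bass is E3. The suspended D4 lies a seventh above the bass; after resolving down by step to C4, the interval above the bass becomes a sixth.
Suspension figures are named by those two intervals: 7–6.

7–6 suspension.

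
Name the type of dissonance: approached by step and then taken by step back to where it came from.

Neighbor tone.

Approach: by step. Departure: by step in the opposite direction, back to the starting pitch.
Stepwise on both sides but reversing to return to the same chord tone — a neighbor tone. (Had it continued onward in the same direction it would be a passing tone instead.)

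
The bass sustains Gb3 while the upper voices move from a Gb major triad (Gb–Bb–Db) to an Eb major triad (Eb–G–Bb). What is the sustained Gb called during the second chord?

Pedal tone (pedal point).

The harmony at that moment is Eb major triad (Eb, G, Bb); Gb3 is not a chord tone.
It is held over (the same pitch as the preceding Gb3) and then sustained as the same pitch into the next harmony.
Sustained through a change of harmony — a pedal tone.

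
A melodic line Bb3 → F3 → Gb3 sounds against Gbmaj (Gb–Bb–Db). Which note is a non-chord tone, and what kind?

F3 is an appoggiatura.

The harmony at that moment is Gb major triad (Gb, Bb, Db); F3 is not a chord tone.
It is approached by leap down from Bb3 and left by step up to Gb3.
Leap in, step out — an appoggiatura.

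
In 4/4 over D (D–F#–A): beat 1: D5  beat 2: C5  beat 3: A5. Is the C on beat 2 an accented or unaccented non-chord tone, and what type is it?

The harmony at that moment is D major triad (D, F#, A); C5 is not a chord tone.
It is approached by step down from D5 and left by leap up to A5.
Step in, leap out — an escape tone.
It falls on a weak beat, so it is unaccented.

Unaccented escape tone.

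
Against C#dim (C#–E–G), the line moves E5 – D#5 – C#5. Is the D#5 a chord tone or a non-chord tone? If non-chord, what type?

The harmony at that moment is C# diminished triad (C#, E, G); D#5 is not a chord tone.
It is approached by step down from E5 and left by step down to C#5.
Step in, step out in the same direction — a passing tone.

Non-chord tone — a passing tone.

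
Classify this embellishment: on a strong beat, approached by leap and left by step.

Approach: by leap. Departure: by step. Metric position: strong.
Leap in, step out, in a metrically strong position — an appoggiatura. (It is the mirror image of the escape tone, which steps in and leaps out from a weak position.)

Appoggiatura.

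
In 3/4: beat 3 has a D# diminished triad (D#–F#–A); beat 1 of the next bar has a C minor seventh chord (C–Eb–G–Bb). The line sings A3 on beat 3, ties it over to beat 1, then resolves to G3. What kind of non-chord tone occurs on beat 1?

The harmony at that moment is C minor seventh chord (C, Eb, G, Bb); A3 is not a chord tone.
It is held over (the same pitch as the preceding A3) and left by step down to G3.
Held over from the previous chord and resolving down by step — a suspension.

Suspension.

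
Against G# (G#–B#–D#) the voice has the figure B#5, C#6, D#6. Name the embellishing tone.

The harmony at that moment is G# major triad (G#, B#, D#); C#6 is not a chord tone.
It is approached by step up from B#5 and left by step up to D#6.
Step in, step out in the same direction — a passing tone.

C#6 is a passing tone.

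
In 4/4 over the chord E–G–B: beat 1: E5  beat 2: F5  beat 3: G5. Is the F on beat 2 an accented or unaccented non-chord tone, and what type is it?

The harmony at that moment is E minor triad (E, G, B); F5 is not a chord tone.
It is approached by step up from E5 and left by step up to G5.
Step in, step out in the same direction — a passing tone.
It falls on a weak beat, so it is unaccented.

Unaccented passing tone.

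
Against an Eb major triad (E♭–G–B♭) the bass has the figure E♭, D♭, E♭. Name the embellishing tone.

The harmony at that moment is E♭ major triad (E♭, G, B♭); D♭ is not a chord tone.
It is approached by step down from E♭ and left by step up to E♭.
Step away and step back to the same note — a neighbor tone (lower neighbor).

D♭ is a neighbor tone.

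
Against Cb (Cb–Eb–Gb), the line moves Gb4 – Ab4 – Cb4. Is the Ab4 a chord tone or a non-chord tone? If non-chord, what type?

Non-chord tone — an escape tone.

The harmony at that moment is Cb major triad (Cb, Eb, Gb); Ab4 is not a chord tone.
It is approached by step up from Gb4 and left by leap down to Cb4.
Step in, leap out — an escape tone.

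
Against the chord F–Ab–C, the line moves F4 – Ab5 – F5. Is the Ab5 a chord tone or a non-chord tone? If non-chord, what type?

F minor triad contains F, Ab, C; Ab is the third, so it is a chord tone.

Chord tone (the third of F minor triad).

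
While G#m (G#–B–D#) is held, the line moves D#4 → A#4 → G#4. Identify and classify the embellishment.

A#4 is an appoggiatura.

The harmony at that moment is G# minor triad (G#, B, D#); A#4 is not a chord tone.
It is approached by leap up from D#4 and left by step down to G#4.
Leap in, step out — an appoggiatura.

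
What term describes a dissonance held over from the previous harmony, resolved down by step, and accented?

Approach: by preparation — the pitch is first a chord tone, then held (tied or repeated) while the harmony changes under it. Departure: down by step. Metric position: strong.
A prepared dissonance that resolves downward by step — a suspension. (The same figure resolving upward would be a retardation.)

Suspension.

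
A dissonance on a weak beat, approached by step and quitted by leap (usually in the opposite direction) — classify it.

Escape tone.

Approach: by step. Departure: by leap. Metric position: weak.
Step in, leap out, from a weak position — an escape tone (échappée). (It is the mirror image of the appoggiatura, which leaps in and steps out on a strong beat.)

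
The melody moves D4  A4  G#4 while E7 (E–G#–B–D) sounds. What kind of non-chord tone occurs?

The harmony at that moment is E dominant seventh chord (E, G#, B, D); A4 is not a chord tone.
It is approached by leap up from D4 and left by step down to G#4.
Leap in, step out — an appoggiatura.

A4 is an appoggiatura.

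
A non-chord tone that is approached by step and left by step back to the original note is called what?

Neighbor tone.

Approach: by step. Departure: by step in the opposite direction, back to the starting pitch.
Stepwise on both sides but reversing to return to the same chord tone — a neighbor tone. (Had it continued onward in the same direction it would be a passing tone instead.)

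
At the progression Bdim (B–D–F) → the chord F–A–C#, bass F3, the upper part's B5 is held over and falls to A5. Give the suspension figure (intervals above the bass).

At the second chord the bass is F3. The suspended B5 lies a fourth above the bass; after resolving down by step to A5, the interval above the bass becomes a third.
Suspension figures are named by those two intervals: 4–3.

4–3 suspension.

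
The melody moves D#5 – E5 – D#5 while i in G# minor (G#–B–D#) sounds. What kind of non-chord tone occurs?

E5 is a neighbor tone.

The harmony at that moment is G# minor triad (G#, B, D#); E5 is not a chord tone.
It is approached by step up from D#5 and left by step down to D#5.
Step away and step back to the same note — a neighbor tone (upper neighbor).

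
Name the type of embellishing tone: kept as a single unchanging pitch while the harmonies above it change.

Pedal tone.

Approach: none. Departure: none — a single pitch is sustained while the chords change around it, passing through harmonies that do not contain it.
No melodic motion at all; the dissonance is created entirely by the moving harmonies against the stationary note — a pedal tone (pedal point).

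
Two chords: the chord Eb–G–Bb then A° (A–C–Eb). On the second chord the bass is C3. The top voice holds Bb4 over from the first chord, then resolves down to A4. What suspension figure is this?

At the second chord the bass is C3. The suspended Bb4 lies a seventh above the bass; after resolving down by step to A4, the interval above the bass becomes a sixth.
Suspension figures are named by those two intervals: 7–6.

7–6 suspension.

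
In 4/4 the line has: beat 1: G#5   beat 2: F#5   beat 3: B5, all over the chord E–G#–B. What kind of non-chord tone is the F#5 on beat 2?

The harmony at that moment is E major triad (E, G#, B); F#5 is not a chord tone.
It is approached by step down from G#5 and left by leap up to B5.
Step in, leap out, on a weak beat — an escape tone.

Escape tone.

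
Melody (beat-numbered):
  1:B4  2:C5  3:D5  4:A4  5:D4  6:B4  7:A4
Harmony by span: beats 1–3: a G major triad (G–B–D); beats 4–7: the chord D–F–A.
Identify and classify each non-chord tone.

C5 (beat 2) — passing tone; B4 (beat 6) — appoggiatura.

The harmony at that moment is G major triad (G, B, D); C5 is not a chord tone.
It is approached by step up from B4 and left by step up to D5.
Step in, step out in the same direction — a passing tone.
The harmony at that moment is D minor triad (D, F, A); B4 is not a chord tone.
It is approached by leap up from D4 and left by step down to A4.
Leap in, step out — an appoggiatura.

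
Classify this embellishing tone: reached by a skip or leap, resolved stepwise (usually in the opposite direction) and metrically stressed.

Approach: by leap. Departure: by step. Metric position: strong.
Leap in, step out, in a metrically strong position — an appoggiatura. (It is the mirror image of the escape tone, which steps in and leaps out from a weak position.)

Appoggiatura.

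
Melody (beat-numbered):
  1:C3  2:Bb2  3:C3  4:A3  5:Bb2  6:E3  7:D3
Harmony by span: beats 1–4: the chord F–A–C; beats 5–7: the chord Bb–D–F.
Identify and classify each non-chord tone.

The harmony at that moment is F major triad (F, A, C); Bb2 is not a chord tone.
It is approached by step down from C3 and left by step up to C3.
Step away and step back to the same note — a neighbor tone (lower neighbor).
The harmony at that moment is Bb major triad (Bb, D, F); E3 is not a chord tone.
It is approached by leap up from Bb2 and left by step down to D3.
Leap in, step out — an appoggiatura.

Bb2 (beat 2) — neighbor tone; E3 (beat 6) — appoggiatura.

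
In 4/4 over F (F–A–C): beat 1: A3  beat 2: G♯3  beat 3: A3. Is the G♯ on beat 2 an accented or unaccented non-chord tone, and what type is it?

The harmony at that moment is F major triad (F, A, C); G♯3 is not a chord tone.
It is approached by step down from A3 and left by step up to A3.
Step away and step back to the same note — a neighbor tone (lower neighbor).
It falls on a weak beat, so it is unaccented.

Unaccented neighbor tone.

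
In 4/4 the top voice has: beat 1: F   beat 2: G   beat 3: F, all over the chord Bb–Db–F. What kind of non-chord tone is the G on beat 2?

The harmony at that moment is Bb minor triad (Bb, Db, F); G is not a chord tone.
It is approached by step up from F and left by step down to F.
Step away and step back to the same note — a neighbor tone (upper neighbor).

Upper neighbor tone.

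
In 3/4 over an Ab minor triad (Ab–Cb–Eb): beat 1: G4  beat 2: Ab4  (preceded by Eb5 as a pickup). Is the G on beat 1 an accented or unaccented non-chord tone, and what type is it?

The harmony at that moment is Ab minor triad (Ab, Cb, Eb); G4 is not a chord tone.
It is approached by leap down from Eb5 and left by step up to Ab4.
Leap in, step out — an appoggiatura.
It falls on the downbeat, so it is accented.

Accented appoggiatura.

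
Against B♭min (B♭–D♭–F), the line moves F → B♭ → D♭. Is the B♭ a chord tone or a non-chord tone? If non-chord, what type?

Chord tone (the root of Bb minor triad).

Bb minor triad contains B♭, D♭, F; B♭ is the root, so it is a chord tone.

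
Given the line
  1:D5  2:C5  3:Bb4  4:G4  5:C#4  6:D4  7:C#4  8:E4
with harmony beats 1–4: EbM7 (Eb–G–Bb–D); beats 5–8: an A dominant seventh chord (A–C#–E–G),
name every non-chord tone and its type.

The harmony at that moment is Eb major seventh chord (Eb, G, Bb, D); C5 is not a chord tone.
It is approached by step down from D5 and left by step down to Bb4.
Step in, step out in the same direction — a passing tone.
The harmony at that moment is A dominant seventh chord (A, C#, E, G); D4 is not a chord tone.
It is approached by step up from C#4 and left by step down to C#4.
Step away and step back to the same note — a neighbor tone (upper neighbor).

C5 (beat 2) — passing tone; D4 (beat 6) — neighbor tone.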